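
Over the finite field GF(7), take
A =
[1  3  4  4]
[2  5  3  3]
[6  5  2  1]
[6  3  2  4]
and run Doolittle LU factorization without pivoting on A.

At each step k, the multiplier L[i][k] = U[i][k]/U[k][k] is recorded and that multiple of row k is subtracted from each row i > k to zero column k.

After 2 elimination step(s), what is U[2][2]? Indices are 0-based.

[col 0] pivot 1
  R1 -= 2*R0 → (0, 6, 2, 2)  (L[1][0] := 2)
  R2 -= 6*R0 → (0, 1, 6, 5)  (L[2][0] := 6)
  R3 -= 6*R0 → (0, 6, 6, 1)  (L[3][0] := 6)
[col 1] pivot 6
  R2 -= 6*R1 → (0, 0, 1, 0)  (L[2][1] := 6)
  R3 -= 1*R1 → (0, 0, 4, 6)  (L[3][1] := 1)

U[2][2] = 1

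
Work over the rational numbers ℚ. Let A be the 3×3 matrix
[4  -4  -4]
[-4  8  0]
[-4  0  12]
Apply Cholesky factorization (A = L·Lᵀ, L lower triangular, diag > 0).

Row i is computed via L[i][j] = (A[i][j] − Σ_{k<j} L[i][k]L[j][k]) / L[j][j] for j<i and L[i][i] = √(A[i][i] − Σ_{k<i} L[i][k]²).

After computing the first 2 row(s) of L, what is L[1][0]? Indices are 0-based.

Step 1: L[0][0] = √(4) = 2.
  L[1][0] = (-4) / L[0][0] = -2.
Step 2: L[1][1] = √(4) = 2.

L[1][0] = -2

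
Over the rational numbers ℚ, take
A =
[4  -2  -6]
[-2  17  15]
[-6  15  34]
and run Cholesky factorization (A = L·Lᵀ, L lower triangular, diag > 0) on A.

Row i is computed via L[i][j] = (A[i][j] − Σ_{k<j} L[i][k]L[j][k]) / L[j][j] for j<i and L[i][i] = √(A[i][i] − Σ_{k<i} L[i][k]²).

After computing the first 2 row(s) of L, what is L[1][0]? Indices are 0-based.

Step 1: L[0][0] = √(4) = 2.
  L[1][0] = (-2) / L[0][0] = -1.
Step 2: L[1][1] = √(16) = 4.

L[1][0] = -1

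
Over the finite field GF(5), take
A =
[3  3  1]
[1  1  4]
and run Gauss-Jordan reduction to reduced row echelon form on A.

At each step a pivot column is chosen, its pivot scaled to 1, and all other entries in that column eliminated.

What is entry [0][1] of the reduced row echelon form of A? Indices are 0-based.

[1] R0 /= 3  ⇒  (1, 1, 2)
     R1 -= 1·R0  ⇒  (0, 0, 2)
column 1 empty below row 1
[2] R1 /= 2  ⇒  (0, 0, 1)
     R0 -= 2·R1  ⇒  (1, 1, 0)

M[0][1] = 1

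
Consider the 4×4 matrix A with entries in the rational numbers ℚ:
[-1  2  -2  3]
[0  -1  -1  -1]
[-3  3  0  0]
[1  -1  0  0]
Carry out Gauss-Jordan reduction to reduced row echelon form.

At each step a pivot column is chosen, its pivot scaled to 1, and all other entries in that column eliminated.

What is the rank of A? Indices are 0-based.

step 1: normalize row 0 (÷-1) = (1, -2, 2, -3)
  row 2: subtract -3×row0 = (0, -3, 6, -9)
  row 3: subtract 1×row0 = (0, 1, -2, 3)
step 2: normalize row 1 (÷-1) = (0, 1, 1, 1)
  row 0: subtract -2×row1 = (1, 0, 4, -1)
  row 2: subtract -3×row1 = (0, 0, 9, -6)
  row 3: subtract 1×row1 = (0, 0, -3, 2)
step 3: normalize row 2 (÷9) = (0, 0, 1, -2/3)
  row 0: subtract 4×row2 = (1, 0, 0, 5/3)
  row 1: subtract 1×row2 = (0, 1, 0, 5/3)
  row 3: subtract -3×row2 = (0, 0, 0, 0)
skip col 3 (zero from row 3)

rank = 3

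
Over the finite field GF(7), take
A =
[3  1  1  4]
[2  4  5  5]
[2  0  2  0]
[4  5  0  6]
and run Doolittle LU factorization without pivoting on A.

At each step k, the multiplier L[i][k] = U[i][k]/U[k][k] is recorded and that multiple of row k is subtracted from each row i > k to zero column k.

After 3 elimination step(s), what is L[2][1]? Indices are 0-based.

L[2][1] = 4

Step 1: pivot at (0,0) is 3.
  row1 ← row1 − (3)·row0  ⇒  L[1][0]=3, U row1=(0, 1, 2, 0)
  row2 ← row2 − (3)·row0  ⇒  L[2][0]=3, U row2=(0, 4, 6, 2)
  row3 ← row3 − (6)·row0  ⇒  L[3][0]=6, U row3=(0, 6, 1, 3)
Step 2: pivot at (1,1) is 1.
  row2 ← row2 − (4)·row1  ⇒  L[2][1]=4, U row2=(0, 0, 5, 2)
  row3 ← row3 − (6)·row1  ⇒  L[3][1]=6, U row3=(0, 0, 3, 3)
Step 3: pivot at (2,2) is 5.
  row3 ← row3 − (2)·row2  ⇒  L[3][2]=2, U row3=(0, 0, 0, 6)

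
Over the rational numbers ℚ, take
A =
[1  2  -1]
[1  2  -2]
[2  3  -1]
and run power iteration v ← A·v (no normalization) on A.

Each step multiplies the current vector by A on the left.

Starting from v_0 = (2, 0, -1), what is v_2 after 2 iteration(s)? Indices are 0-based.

v_2 = (6, 1, 13)

v_0 = (2, 0, -1).
v_1 = A·v_0 = (3, 4, 5).
v_2 = A·v_1 = (6, 1, 13).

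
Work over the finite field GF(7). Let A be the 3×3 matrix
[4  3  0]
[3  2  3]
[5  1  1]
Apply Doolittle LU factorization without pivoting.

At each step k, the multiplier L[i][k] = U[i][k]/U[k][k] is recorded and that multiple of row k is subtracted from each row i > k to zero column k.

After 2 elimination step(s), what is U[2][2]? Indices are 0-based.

U[2][2] = 3

Step 1: pivot at (0,0) is 4.
  row1 ← row1 − (6)·row0  ⇒  L[1][0]=6, U row1=(0, 5, 3)
  row2 ← row2 − (3)·row0  ⇒  L[2][0]=3, U row2=(0, 6, 1)
Step 2: pivot at (1,1) is 5.
  row2 ← row2 − (4)·row1  ⇒  L[2][1]=4, U row2=(0, 0, 3)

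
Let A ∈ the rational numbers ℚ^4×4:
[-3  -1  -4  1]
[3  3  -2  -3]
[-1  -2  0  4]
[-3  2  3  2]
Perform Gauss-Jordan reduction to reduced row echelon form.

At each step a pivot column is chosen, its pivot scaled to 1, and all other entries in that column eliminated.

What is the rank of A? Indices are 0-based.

rank = 4

[1] R0 /= -3  ⇒  (1, 1/3, 4/3, -1/3)
     R1 -= 3·R0  ⇒  (0, 2, -6, -2)
     R2 -= -1·R0  ⇒  (0, -5/3, 4/3, 11/3)
     R3 -= -3·R0  ⇒  (0, 3, 7, 1)
[2] R1 /= 2  ⇒  (0, 1, -3, -1)
     R0 -= 1/3·R1  ⇒  (1, 0, 7/3, 0)
     R2 -= -5/3·R1  ⇒  (0, 0, -11/3, 2)
     R3 -= 3·R1  ⇒  (0, 0, 16, 4)
[3] R2 /= -11/3  ⇒  (0, 0, 1, -6/11)
     R0 -= 7/3·R2  ⇒  (1, 0, 0, 14/11)
     R1 -= -3·R2  ⇒  (0, 1, 0, -29/11)
     R3 -= 16·R2  ⇒  (0, 0, 0, 140/11)
[4] R3 /= 140/11  ⇒  (0, 0, 0, 1)
     R0 -= 14/11·R3  ⇒  (1, 0, 0, 0)
     R1 -= -29/11·R3  ⇒  (0, 1, 0, 0)
     R2 -= -6/11·R3  ⇒  (0, 0, 1, 0)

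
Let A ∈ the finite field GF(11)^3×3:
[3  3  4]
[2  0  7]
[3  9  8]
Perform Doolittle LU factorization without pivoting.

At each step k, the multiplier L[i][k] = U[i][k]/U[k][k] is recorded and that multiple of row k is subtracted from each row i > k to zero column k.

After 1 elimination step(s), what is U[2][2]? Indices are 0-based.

U[2][2] = 4

Step 1: pivot at (0,0) is 3.
  row1 ← row1 − (8)·row0  ⇒  L[1][0]=8, U row1=(0, 9, 8)
  row2 ← row2 − (1)·row0  ⇒  L[2][0]=1, U row2=(0, 6, 4)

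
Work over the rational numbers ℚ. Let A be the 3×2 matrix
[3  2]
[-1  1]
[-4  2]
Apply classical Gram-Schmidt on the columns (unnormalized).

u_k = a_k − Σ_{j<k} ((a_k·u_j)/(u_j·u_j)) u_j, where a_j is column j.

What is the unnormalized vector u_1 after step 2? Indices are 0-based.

u_1 = (61/26, 23/26, 20/13)

Step 1: u_0 = a_0 = (3, -1, -4).
Step 2: u_1 = a_1 − (-3/26)·u_0 = (61/26, 23/26, 20/13).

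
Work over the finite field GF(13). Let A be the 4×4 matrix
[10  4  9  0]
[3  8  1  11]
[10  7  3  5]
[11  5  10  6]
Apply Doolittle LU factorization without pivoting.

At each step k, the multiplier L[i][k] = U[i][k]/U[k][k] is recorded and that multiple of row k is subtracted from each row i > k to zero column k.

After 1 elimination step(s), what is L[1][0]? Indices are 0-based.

[col 0] pivot 10
  R1 -= 12*R0 → (0, 12, 10, 11)  (L[1][0] := 12)
  R2 -= 1*R0 → (0, 3, 7, 5)  (L[2][0] := 1)
  R3 -= 5*R0 → (0, 11, 4, 6)  (L[3][0] := 5)

L[1][0] = 12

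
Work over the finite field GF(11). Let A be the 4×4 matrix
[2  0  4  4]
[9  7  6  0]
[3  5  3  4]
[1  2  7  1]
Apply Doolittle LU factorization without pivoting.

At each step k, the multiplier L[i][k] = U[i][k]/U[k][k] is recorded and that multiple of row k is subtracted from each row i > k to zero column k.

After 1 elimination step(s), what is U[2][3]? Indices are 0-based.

U[2][3] = 9

[col 0] pivot 2
  R1 -= 10*R0 → (0, 7, 10, 4)  (L[1][0] := 10)
  R2 -= 7*R0 → (0, 5, 8, 9)  (L[2][0] := 7)
  R3 -= 6*R0 → (0, 2, 5, 10)  (L[3][0] := 6)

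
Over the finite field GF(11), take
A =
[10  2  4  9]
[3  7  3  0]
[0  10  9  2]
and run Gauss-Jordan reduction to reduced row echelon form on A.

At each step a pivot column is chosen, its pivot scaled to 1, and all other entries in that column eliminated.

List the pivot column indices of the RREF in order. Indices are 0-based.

pivot columns: 0, 1, 3

[1] R0 /= 10  ⇒  (1, 9, 7, 2)
     R1 -= 3·R0  ⇒  (0, 2, 4, 5)
[2] R1 /= 2  ⇒  (0, 1, 2, 8)
     R0 -= 9·R1  ⇒  (1, 0, 0, 7)
     R2 -= 10·R1  ⇒  (0, 0, 0, 10)
column 2 empty below row 2
[3] R2 /= 10  ⇒  (0, 0, 0, 1)
     R0 -= 7·R2  ⇒  (1, 0, 0, 0)
     R1 -= 8·R2  ⇒  (0, 1, 2, 0)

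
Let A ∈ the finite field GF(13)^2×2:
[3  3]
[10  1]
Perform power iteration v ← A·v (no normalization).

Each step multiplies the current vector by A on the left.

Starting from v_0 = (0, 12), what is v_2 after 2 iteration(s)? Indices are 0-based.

v_2 = (1, 8)

v_0 = (0, 12).
v_1 = A·v_0 = (10, 12).
v_2 = A·v_1 = (1, 8).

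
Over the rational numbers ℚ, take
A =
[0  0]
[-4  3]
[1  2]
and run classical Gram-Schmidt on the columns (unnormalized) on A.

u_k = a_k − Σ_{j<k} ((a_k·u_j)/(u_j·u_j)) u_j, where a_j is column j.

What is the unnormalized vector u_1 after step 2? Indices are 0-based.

Step 1: u_0 = a_0 = (0, -4, 1).
Step 2: u_1 = a_1 − (-10/17)·u_0 = (0, 11/17, 44/17).

u_1 = (0, 11/17, 44/17)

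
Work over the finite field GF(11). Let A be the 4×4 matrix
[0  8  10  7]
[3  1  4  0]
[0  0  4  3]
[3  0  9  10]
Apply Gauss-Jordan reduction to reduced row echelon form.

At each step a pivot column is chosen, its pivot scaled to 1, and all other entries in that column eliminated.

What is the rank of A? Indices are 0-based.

rank = 3

step 1: exchange rows 0,1
step 1: normalize row 0 (÷3) = (1, 4, 5, 0)
  row 3: subtract 3×row0 = (0, 10, 5, 10)
step 2: normalize row 1 (÷8) = (0, 1, 4, 5)
  row 0: subtract 4×row1 = (1, 0, 0, 2)
  row 3: subtract 10×row1 = (0, 0, 9, 4)
step 3: normalize row 2 (÷4) = (0, 0, 1, 9)
  row 1: subtract 4×row2 = (0, 1, 0, 2)
  row 3: subtract 9×row2 = (0, 0, 0, 0)
skip col 3 (zero from row 3)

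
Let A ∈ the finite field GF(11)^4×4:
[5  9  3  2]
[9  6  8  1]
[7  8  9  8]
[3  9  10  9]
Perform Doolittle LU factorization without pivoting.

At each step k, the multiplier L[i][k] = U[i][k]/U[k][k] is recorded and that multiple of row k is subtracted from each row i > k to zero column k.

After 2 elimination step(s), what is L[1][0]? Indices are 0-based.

[col 0] pivot 5
  R1 -= 4*R0 → (0, 3, 7, 4)  (L[1][0] := 4)
  R2 -= 8*R0 → (0, 2, 7, 3)  (L[2][0] := 8)
  R3 -= 5*R0 → (0, 8, 6, 10)  (L[3][0] := 5)
[col 1] pivot 3
  R2 -= 8*R1 → (0, 0, 6, 4)  (L[2][1] := 8)
  R3 -= 10*R1 → (0, 0, 2, 3)  (L[3][1] := 10)

L[1][0] = 4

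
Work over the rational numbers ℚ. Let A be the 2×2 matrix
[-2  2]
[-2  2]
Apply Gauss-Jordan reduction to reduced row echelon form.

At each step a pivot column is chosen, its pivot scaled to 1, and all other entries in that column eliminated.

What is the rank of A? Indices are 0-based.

pivot(0,0)=-2: scale R0 → (1, -1)
  clear (1,0): R1 −= (-2)R0 → (0, 0)
col 1: no nonzero at/below row 1; advance.

rank = 1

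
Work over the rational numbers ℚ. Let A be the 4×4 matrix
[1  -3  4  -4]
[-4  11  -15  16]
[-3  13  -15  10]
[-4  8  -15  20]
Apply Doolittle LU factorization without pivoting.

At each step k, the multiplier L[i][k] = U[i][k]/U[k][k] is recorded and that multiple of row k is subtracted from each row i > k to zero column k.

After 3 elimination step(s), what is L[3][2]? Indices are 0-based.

L[3][2] = -3

[col 0] pivot 1
  R1 -= -4*R0 → (0, -1, 1, 0)  (L[1][0] := -4)
  R2 -= -3*R0 → (0, 4, -3, -2)  (L[2][0] := -3)
  R3 -= -4*R0 → (0, -4, 1, 4)  (L[3][0] := -4)
[col 1] pivot -1
  R2 -= -4*R1 → (0, 0, 1, -2)  (L[2][1] := -4)
  R3 -= 4*R1 → (0, 0, -3, 4)  (L[3][1] := 4)
[col 2] pivot 1
  R3 -= -3*R2 → (0, 0, 0, -2)  (L[3][2] := -3)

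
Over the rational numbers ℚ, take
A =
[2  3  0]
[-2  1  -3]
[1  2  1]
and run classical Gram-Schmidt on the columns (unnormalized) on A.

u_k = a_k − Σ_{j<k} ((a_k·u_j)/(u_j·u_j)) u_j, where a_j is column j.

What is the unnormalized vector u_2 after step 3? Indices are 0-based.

Step 1: u_0 = a_0 = (2, -2, 1).
Step 2: u_1 = a_1 − (2/3)·u_0 = (5/3, 7/3, 4/3).
Step 3: u_2 = a_2 − (7/9)·u_0 − (-17/30)·u_1 = (-11/18, -11/90, 44/45).

u_2 = (-11/18, -11/90, 44/45)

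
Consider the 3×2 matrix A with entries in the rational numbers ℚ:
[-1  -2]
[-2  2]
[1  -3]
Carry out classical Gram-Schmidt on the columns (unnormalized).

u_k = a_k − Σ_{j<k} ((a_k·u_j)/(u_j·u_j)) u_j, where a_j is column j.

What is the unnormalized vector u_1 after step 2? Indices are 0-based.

Step 1: u_0 = a_0 = (-1, -2, 1).
Step 2: u_1 = a_1 − (-5/6)·u_0 = (-17/6, 1/3, -13/6).

u_1 = (-17/6, 1/3, -13/6)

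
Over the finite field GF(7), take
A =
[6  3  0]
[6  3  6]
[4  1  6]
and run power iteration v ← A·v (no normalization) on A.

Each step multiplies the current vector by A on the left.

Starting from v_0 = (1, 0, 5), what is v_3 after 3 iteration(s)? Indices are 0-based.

v_3 = (4, 6, 2)

v_0 = (1, 0, 5).
v_1 = A·v_0 = (6, 1, 6).
v_2 = A·v_1 = (4, 5, 5).
v_3 = A·v_2 = (4, 6, 2).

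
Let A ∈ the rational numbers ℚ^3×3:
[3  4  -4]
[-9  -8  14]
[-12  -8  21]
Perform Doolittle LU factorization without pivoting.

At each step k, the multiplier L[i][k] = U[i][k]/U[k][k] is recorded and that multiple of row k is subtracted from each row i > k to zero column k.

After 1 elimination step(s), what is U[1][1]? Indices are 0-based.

Step 1: pivot at (0,0) is 3.
  row1 ← row1 − (-3)·row0  ⇒  L[1][0]=-3, U row1=(0, 4, 2)
  row2 ← row2 − (-4)·row0  ⇒  L[2][0]=-4, U row2=(0, 8, 5)

U[1][1] = 4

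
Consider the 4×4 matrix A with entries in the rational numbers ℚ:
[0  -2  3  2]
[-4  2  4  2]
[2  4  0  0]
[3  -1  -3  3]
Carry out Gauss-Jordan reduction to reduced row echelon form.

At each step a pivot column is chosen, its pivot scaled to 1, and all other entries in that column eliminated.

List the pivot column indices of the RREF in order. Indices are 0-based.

step 1: exchange rows 0,1
step 1: normalize row 0 (÷-4) = (1, -1/2, -1, -1/2)
  row 2: subtract 2×row0 = (0, 5, 2, 1)
  row 3: subtract 3×row0 = (0, 1/2, 0, 9/2)
step 2: normalize row 1 (÷-2) = (0, 1, -3/2, -1)
  row 0: subtract -1/2×row1 = (1, 0, -7/4, -1)
  row 2: subtract 5×row1 = (0, 0, 19/2, 6)
  row 3: subtract 1/2×row1 = (0, 0, 3/4, 5)
step 3: normalize row 2 (÷19/2) = (0, 0, 1, 12/19)
  row 0: subtract -7/4×row2 = (1, 0, 0, 2/19)
  row 1: subtract -3/2×row2 = (0, 1, 0, -1/19)
  row 3: subtract 3/4×row2 = (0, 0, 0, 86/19)
step 4: normalize row 3 (÷86/19) = (0, 0, 0, 1)
  row 0: subtract 2/19×row3 = (1, 0, 0, 0)
  row 1: subtract -1/19×row3 = (0, 1, 0, 0)
  row 2: subtract 12/19×row3 = (0, 0, 1, 0)

pivot columns: 0, 1, 2, 3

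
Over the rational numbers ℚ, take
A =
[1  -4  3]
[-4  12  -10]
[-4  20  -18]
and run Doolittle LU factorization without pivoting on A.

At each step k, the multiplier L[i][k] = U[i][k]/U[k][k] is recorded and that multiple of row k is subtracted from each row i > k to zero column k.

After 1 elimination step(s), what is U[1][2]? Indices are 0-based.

[col 0] pivot 1
  R1 -= -4*R0 → (0, -4, 2)  (L[1][0] := -4)
  R2 -= -4*R0 → (0, 4, -6)  (L[2][0] := -4)

U[1][2] = 2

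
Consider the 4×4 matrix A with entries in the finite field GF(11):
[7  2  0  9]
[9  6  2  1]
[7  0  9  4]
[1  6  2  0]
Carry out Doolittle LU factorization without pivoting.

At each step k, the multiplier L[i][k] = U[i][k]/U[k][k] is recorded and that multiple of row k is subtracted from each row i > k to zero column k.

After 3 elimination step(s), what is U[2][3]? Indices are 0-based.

U[2][3] = 9

Step 1: pivot at (0,0) is 7.
  row1 ← row1 − (6)·row0  ⇒  L[1][0]=6, U row1=(0, 5, 2, 2)
  row2 ← row2 − (1)·row0  ⇒  L[2][0]=1, U row2=(0, 9, 9, 6)
  row3 ← row3 − (8)·row0  ⇒  L[3][0]=8, U row3=(0, 1, 2, 5)
Step 2: pivot at (1,1) is 5.
  row2 ← row2 − (4)·row1  ⇒  L[2][1]=4, U row2=(0, 0, 1, 9)
  row3 ← row3 − (9)·row1  ⇒  L[3][1]=9, U row3=(0, 0, 6, 9)
Step 3: pivot at (2,2) is 1.
  row3 ← row3 − (6)·row2  ⇒  L[3][2]=6, U row3=(0, 0, 0, 10)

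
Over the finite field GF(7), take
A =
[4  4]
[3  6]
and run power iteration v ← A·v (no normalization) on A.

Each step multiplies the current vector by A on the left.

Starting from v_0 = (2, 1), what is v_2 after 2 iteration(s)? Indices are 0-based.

v_0 = (2, 1).
v_1 = A·v_0 = (5, 5).
v_2 = A·v_1 = (5, 3).

v_2 = (5, 3)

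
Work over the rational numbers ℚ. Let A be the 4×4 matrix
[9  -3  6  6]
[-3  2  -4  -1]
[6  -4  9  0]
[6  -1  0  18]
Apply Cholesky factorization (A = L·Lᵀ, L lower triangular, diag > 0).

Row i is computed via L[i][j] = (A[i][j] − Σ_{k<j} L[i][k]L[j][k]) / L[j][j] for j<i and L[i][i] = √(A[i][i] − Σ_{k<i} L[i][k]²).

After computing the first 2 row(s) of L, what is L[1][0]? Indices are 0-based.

Step 1: L[0][0] = √(9) = 3.
  L[1][0] = (-3) / L[0][0] = -1.
Step 2: L[1][1] = √(1) = 1.

L[1][0] = -1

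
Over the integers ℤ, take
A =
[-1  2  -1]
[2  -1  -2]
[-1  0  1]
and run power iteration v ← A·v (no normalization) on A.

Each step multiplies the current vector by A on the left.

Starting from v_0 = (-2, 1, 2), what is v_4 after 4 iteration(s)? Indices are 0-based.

v_0 = (-2, 1, 2).
v_1 = A·v_0 = (2, -9, 4).
v_2 = A·v_1 = (-24, 5, 2).
v_3 = A·v_2 = (32, -57, 26).
v_4 = A·v_3 = (-172, 69, -6).

v_4 = (-172, 69, -6)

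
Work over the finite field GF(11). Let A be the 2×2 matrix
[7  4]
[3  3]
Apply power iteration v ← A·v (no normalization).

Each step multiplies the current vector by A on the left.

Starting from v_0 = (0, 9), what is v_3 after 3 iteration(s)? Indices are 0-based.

v_0 = (0, 9).
v_1 = A·v_0 = (3, 5).
v_2 = A·v_1 = (8, 2).
v_3 = A·v_2 = (9, 8).

v_3 = (9, 8)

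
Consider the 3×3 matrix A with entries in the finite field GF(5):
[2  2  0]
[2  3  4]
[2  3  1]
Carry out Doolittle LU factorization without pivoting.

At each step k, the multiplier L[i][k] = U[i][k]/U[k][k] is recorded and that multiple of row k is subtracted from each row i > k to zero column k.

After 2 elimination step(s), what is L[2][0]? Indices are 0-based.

L[2][0] = 1

Step 1: pivot at (0,0) is 2.
  row1 ← row1 − (1)·row0  ⇒  L[1][0]=1, U row1=(0, 1, 4)
  row2 ← row2 − (1)·row0  ⇒  L[2][0]=1, U row2=(0, 1, 1)
Step 2: pivot at (1,1) is 1.
  row2 ← row2 − (1)·row1  ⇒  L[2][1]=1, U row2=(0, 0, 2)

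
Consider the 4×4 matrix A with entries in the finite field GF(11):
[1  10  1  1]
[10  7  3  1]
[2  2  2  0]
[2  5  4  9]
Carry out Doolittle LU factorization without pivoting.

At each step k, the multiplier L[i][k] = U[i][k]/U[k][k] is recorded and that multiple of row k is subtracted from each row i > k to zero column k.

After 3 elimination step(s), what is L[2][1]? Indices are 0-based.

L[2][1] = 8

Step 1: pivot at (0,0) is 1.
  row1 ← row1 − (10)·row0  ⇒  L[1][0]=10, U row1=(0, 6, 4, 2)
  row2 ← row2 − (2)·row0  ⇒  L[2][0]=2, U row2=(0, 4, 0, 9)
  row3 ← row3 − (2)·row0  ⇒  L[3][0]=2, U row3=(0, 7, 2, 7)
Step 2: pivot at (1,1) is 6.
  row2 ← row2 − (8)·row1  ⇒  L[2][1]=8, U row2=(0, 0, 1, 4)
  row3 ← row3 − (3)·row1  ⇒  L[3][1]=3, U row3=(0, 0, 1, 1)
Step 3: pivot at (2,2) is 1.
  row3 ← row3 − (1)·row2  ⇒  L[3][2]=1, U row3=(0, 0, 0, 8)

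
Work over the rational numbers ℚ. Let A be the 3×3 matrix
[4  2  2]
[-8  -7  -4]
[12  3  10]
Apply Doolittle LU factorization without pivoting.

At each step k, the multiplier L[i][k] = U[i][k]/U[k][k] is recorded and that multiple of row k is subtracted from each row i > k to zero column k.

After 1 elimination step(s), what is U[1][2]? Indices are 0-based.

k=0: U[0][0]=4
  eliminate (1,0): mult=-2, new row 1: (0, -3, 0); set L[1][0]=-2
  eliminate (2,0): mult=3, new row 2: (0, -3, 4); set L[2][0]=3

U[1][2] = 0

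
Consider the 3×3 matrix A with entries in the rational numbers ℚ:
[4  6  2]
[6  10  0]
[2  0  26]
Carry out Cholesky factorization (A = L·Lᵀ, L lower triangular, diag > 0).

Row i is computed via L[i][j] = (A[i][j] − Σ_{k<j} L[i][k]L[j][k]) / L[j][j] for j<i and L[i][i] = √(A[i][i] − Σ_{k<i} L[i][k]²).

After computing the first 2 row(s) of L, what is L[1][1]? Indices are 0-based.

L[1][1] = 1

Step 1: L[0][0] = √(4) = 2.
  L[1][0] = (6) / L[0][0] = 3.
Step 2: L[1][1] = √(1) = 1.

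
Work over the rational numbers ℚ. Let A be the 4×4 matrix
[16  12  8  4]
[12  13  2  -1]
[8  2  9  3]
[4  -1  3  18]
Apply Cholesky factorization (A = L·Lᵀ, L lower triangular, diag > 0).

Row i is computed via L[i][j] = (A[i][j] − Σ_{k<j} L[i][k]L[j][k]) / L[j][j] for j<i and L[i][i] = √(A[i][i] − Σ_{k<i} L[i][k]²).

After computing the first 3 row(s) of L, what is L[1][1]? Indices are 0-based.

Step 1: L[0][0] = √(16) = 4.
  L[1][0] = (12) / L[0][0] = 3.
Step 2: L[1][1] = √(4) = 2.
  L[2][0] = (8) / L[0][0] = 2.
  L[2][1] = (-4) / L[1][1] = -2.
Step 3: L[2][2] = √(1) = 1.

L[1][1] = 2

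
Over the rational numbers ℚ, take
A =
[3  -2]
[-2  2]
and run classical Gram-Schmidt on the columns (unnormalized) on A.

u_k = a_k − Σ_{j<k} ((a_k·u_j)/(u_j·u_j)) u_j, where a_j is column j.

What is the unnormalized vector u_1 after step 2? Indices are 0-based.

Step 1: u_0 = a_0 = (3, -2).
Step 2: u_1 = a_1 − (-10/13)·u_0 = (4/13, 6/13).

u_1 = (4/13, 6/13)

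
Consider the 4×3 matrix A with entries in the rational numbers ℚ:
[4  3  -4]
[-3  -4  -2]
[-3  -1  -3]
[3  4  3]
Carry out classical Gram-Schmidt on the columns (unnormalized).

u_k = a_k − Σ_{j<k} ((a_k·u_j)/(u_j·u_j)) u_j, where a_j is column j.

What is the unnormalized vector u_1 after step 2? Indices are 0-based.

Step 1: u_0 = a_0 = (4, -3, -3, 3).
Step 2: u_1 = a_1 − (39/43)·u_0 = (-27/43, -55/43, 74/43, 55/43).

u_1 = (-27/43, -55/43, 74/43, 55/43)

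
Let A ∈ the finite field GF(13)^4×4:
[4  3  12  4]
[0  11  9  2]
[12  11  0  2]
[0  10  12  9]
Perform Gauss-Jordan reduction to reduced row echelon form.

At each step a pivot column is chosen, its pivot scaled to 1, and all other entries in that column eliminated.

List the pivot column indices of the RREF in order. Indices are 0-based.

pivot columns: 0, 1, 2, 3

step 1: normalize row 0 (÷4) = (1, 4, 3, 1)
  row 2: subtract 12×row0 = (0, 2, 3, 3)
step 2: normalize row 1 (÷11) = (0, 1, 2, 12)
  row 0: subtract 4×row1 = (1, 0, 8, 5)
  row 2: subtract 2×row1 = (0, 0, 12, 5)
  row 3: subtract 10×row1 = (0, 0, 5, 6)
step 3: normalize row 2 (÷12) = (0, 0, 1, 8)
  row 0: subtract 8×row2 = (1, 0, 0, 6)
  row 1: subtract 2×row2 = (0, 1, 0, 9)
  row 3: subtract 5×row2 = (0, 0, 0, 5)
step 4: normalize row 3 (÷5) = (0, 0, 0, 1)
  row 0: subtract 6×row3 = (1, 0, 0, 0)
  row 1: subtract 9×row3 = (0, 1, 0, 0)
  row 2: subtract 8×row3 = (0, 0, 1, 0)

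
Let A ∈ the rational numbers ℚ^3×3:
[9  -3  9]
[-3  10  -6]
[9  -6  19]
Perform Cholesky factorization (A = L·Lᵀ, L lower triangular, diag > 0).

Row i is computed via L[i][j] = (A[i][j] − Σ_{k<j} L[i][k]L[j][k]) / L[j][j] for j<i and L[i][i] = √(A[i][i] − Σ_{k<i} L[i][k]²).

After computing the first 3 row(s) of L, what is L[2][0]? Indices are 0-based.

L[2][0] = 3

Step 1: L[0][0] = √(9) = 3.
  L[1][0] = (-3) / L[0][0] = -1.
Step 2: L[1][1] = √(9) = 3.
  L[2][0] = (9) / L[0][0] = 3.
  L[2][1] = (-3) / L[1][1] = -1.
Step 3: L[2][2] = √(9) = 3.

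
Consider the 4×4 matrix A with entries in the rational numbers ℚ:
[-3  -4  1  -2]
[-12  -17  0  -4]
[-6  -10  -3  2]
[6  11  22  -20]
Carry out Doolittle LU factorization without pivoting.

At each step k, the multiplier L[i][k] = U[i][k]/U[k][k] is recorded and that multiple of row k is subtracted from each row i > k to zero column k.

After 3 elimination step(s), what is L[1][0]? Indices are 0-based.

[col 0] pivot -3
  R1 -= 4*R0 → (0, -1, -4, 4)  (L[1][0] := 4)
  R2 -= 2*R0 → (0, -2, -5, 6)  (L[2][0] := 2)
  R3 -= -2*R0 → (0, 3, 24, -24)  (L[3][0] := -2)
[col 1] pivot -1
  R2 -= 2*R1 → (0, 0, 3, -2)  (L[2][1] := 2)
  R3 -= -3*R1 → (0, 0, 12, -12)  (L[3][1] := -3)
[col 2] pivot 3
  R3 -= 4*R2 → (0, 0, 0, -4)  (L[3][2] := 4)

L[1][0] = 4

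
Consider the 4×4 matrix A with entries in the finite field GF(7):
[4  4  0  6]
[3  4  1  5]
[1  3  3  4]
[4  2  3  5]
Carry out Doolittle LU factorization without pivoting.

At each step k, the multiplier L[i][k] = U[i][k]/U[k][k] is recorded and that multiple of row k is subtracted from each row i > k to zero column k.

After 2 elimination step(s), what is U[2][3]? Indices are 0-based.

U[2][3] = 5

k=0: U[0][0]=4
  eliminate (1,0): mult=6, new row 1: (0, 1, 1, 4); set L[1][0]=6
  eliminate (2,0): mult=2, new row 2: (0, 2, 3, 6); set L[2][0]=2
  eliminate (3,0): mult=1, new row 3: (0, 5, 3, 6); set L[3][0]=1
k=1: U[1][1]=1
  eliminate (2,1): mult=2, new row 2: (0, 0, 1, 5); set L[2][1]=2
  eliminate (3,1): mult=5, new row 3: (0, 0, 5, 0); set L[3][1]=5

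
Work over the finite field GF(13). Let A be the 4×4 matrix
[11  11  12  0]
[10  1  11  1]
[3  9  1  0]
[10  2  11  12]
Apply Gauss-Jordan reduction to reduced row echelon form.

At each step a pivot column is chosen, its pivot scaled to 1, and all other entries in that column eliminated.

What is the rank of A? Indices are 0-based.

step 1: normalize row 0 (÷11) = (1, 1, 7, 0)
  row 1: subtract 10×row0 = (0, 4, 6, 1)
  row 2: subtract 3×row0 = (0, 6, 6, 0)
  row 3: subtract 10×row0 = (0, 5, 6, 12)
step 2: normalize row 1 (÷4) = (0, 1, 8, 10)
  row 0: subtract 1×row1 = (1, 0, 12, 3)
  row 2: subtract 6×row1 = (0, 0, 10, 5)
  row 3: subtract 5×row1 = (0, 0, 5, 1)
step 3: normalize row 2 (÷10) = (0, 0, 1, 7)
  row 0: subtract 12×row2 = (1, 0, 0, 10)
  row 1: subtract 8×row2 = (0, 1, 0, 6)
  row 3: subtract 5×row2 = (0, 0, 0, 5)
step 4: normalize row 3 (÷5) = (0, 0, 0, 1)
  row 0: subtract 10×row3 = (1, 0, 0, 0)
  row 1: subtract 6×row3 = (0, 1, 0, 0)
  row 2: subtract 7×row3 = (0, 0, 1, 0)

rank = 4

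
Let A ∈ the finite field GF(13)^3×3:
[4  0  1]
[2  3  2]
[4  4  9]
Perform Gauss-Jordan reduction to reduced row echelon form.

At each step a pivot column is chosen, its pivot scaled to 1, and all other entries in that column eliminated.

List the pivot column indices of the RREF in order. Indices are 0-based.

pivot(0,0)=4: scale R0 → (1, 0, 10)
  clear (1,0): R1 −= (2)R0 → (0, 3, 8)
  clear (2,0): R2 −= (4)R0 → (0, 4, 8)
pivot(1,1)=3: scale R1 → (0, 1, 7)
  clear (2,1): R2 −= (4)R1 → (0, 0, 6)
pivot(2,2)=6: scale R2 → (0, 0, 1)
  clear (0,2): R0 −= (10)R2 → (1, 0, 0)
  clear (1,2): R1 −= (7)R2 → (0, 1, 0)

pivot columns: 0, 1, 2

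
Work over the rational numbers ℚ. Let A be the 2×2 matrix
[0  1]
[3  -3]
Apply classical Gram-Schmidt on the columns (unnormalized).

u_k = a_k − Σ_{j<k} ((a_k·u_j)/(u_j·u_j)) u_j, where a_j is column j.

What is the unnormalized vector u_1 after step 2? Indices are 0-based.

Step 1: u_0 = a_0 = (0, 3).
Step 2: u_1 = a_1 − (-1)·u_0 = (1, 0).

u_1 = (1, 0)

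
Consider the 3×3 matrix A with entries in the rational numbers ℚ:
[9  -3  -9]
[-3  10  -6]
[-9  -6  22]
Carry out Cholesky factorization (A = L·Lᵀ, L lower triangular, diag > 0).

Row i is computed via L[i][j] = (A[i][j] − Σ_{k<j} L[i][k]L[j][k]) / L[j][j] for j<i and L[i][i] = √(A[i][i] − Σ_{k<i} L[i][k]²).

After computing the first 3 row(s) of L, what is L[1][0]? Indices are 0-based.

L[1][0] = -1

Step 1: L[0][0] = √(9) = 3.
  L[1][0] = (-3) / L[0][0] = -1.
Step 2: L[1][1] = √(9) = 3.
  L[2][0] = (-9) / L[0][0] = -3.
  L[2][1] = (-9) / L[1][1] = -3.
Step 3: L[2][2] = √(4) = 2.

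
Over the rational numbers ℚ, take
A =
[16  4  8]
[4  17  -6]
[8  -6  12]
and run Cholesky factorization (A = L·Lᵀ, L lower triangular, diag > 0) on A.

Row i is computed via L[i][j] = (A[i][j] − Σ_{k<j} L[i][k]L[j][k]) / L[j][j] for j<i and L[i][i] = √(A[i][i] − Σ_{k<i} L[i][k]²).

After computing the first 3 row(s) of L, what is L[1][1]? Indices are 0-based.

L[1][1] = 4

Step 1: L[0][0] = √(16) = 4.
  L[1][0] = (4) / L[0][0] = 1.
Step 2: L[1][1] = √(16) = 4.
  L[2][0] = (8) / L[0][0] = 2.
  L[2][1] = (-8) / L[1][1] = -2.
Step 3: L[2][2] = √(4) = 2.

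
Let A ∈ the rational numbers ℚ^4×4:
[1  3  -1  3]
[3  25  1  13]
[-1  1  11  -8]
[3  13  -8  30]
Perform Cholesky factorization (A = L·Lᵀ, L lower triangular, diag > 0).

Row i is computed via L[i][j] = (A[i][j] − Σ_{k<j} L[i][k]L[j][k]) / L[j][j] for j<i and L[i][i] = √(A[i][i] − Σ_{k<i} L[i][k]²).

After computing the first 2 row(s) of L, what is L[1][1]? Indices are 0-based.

L[1][1] = 4

Step 1: L[0][0] = √(1) = 1.
  L[1][0] = (3) / L[0][0] = 3.
Step 2: L[1][1] = √(16) = 4.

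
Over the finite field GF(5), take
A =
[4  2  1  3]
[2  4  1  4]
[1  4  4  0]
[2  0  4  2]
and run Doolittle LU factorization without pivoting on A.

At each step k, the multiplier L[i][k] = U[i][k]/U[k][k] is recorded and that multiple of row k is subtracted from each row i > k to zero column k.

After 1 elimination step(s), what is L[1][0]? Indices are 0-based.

[col 0] pivot 4
  R1 -= 3*R0 → (0, 3, 3, 0)  (L[1][0] := 3)
  R2 -= 4*R0 → (0, 1, 0, 3)  (L[2][0] := 4)
  R3 -= 3*R0 → (0, 4, 1, 3)  (L[3][0] := 3)

L[1][0] = 3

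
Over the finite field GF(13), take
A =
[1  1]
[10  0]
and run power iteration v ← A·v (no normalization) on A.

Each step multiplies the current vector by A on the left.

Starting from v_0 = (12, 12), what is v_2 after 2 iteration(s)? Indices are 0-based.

v_2 = (1, 6)

v_0 = (12, 12).
v_1 = A·v_0 = (11, 3).
v_2 = A·v_1 = (1, 6).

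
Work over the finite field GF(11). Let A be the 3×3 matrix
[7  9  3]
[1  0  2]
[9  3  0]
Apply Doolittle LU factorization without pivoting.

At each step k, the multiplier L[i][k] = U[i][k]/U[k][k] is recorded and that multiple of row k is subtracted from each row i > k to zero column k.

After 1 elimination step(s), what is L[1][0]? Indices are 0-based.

L[1][0] = 8

Step 1: pivot at (0,0) is 7.
  row1 ← row1 − (8)·row0  ⇒  L[1][0]=8, U row1=(0, 5, 0)
  row2 ← row2 − (6)·row0  ⇒  L[2][0]=6, U row2=(0, 4, 4)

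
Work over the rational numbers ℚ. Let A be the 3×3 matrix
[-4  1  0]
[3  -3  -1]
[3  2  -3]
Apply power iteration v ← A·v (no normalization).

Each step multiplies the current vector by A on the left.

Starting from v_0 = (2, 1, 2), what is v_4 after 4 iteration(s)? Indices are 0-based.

v_0 = (2, 1, 2).
v_1 = A·v_0 = (-7, 1, 2).
v_2 = A·v_1 = (29, -26, -25).
v_3 = A·v_2 = (-142, 190, 110).
v_4 = A·v_3 = (758, -1106, -376).

v_4 = (758, -1106, -376)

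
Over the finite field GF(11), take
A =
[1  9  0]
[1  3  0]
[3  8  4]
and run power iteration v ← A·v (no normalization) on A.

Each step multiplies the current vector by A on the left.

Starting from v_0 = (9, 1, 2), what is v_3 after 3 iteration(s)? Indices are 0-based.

v_0 = (9, 1, 2).
v_1 = A·v_0 = (7, 1, 10).
v_2 = A·v_1 = (5, 10, 3).
v_3 = A·v_2 = (7, 2, 8).

v_3 = (7, 2, 8)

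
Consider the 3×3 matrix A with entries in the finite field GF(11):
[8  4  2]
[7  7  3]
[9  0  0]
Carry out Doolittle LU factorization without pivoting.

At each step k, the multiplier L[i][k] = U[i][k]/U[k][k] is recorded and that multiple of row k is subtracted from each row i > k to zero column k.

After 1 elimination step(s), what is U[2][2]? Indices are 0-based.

Step 1: pivot at (0,0) is 8.
  row1 ← row1 − (5)·row0  ⇒  L[1][0]=5, U row1=(0, 9, 4)
  row2 ← row2 − (8)·row0  ⇒  L[2][0]=8, U row2=(0, 1, 6)

U[2][2] = 6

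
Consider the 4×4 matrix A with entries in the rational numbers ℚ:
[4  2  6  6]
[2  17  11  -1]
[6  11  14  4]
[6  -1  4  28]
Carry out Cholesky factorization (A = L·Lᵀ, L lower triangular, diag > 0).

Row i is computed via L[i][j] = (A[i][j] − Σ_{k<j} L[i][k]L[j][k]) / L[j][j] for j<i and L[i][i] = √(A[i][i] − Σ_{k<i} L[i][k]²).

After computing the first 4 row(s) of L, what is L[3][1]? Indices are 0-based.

Step 1: L[0][0] = √(4) = 2.
  L[1][0] = (2) / L[0][0] = 1.
Step 2: L[1][1] = √(16) = 4.
  L[2][0] = (6) / L[0][0] = 3.
  L[2][1] = (8) / L[1][1] = 2.
Step 3: L[2][2] = √(1) = 1.
  L[3][0] = (6) / L[0][0] = 3.
  L[3][1] = (-4) / L[1][1] = -1.
  L[3][2] = (-3) / L[2][2] = -3.
Step 4: L[3][3] = √(9) = 3.

L[3][1] = -1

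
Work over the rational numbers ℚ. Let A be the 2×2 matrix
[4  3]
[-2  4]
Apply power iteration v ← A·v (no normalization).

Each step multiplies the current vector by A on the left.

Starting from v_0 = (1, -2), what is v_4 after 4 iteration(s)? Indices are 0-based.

v_0 = (1, -2).
v_1 = A·v_0 = (-2, -10).
v_2 = A·v_1 = (-38, -36).
v_3 = A·v_2 = (-260, -68).
v_4 = A·v_3 = (-1244, 248).

v_4 = (-1244, 248)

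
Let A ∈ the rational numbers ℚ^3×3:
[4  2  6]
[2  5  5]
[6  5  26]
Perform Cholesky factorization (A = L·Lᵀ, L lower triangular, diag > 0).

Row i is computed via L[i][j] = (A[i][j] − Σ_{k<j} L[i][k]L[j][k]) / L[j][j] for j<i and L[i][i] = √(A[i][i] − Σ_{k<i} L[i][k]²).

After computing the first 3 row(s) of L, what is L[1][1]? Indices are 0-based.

Step 1: L[0][0] = √(4) = 2.
  L[1][0] = (2) / L[0][0] = 1.
Step 2: L[1][1] = √(4) = 2.
  L[2][0] = (6) / L[0][0] = 3.
  L[2][1] = (2) / L[1][1] = 1.
Step 3: L[2][2] = √(16) = 4.

L[1][1] = 2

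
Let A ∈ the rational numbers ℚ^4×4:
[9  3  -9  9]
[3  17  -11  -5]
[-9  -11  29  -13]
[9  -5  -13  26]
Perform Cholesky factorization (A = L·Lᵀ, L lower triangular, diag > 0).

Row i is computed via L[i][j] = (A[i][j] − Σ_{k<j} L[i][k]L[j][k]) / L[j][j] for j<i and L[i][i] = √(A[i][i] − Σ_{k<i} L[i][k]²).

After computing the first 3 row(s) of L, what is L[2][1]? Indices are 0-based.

Step 1: L[0][0] = √(9) = 3.
  L[1][0] = (3) / L[0][0] = 1.
Step 2: L[1][1] = √(16) = 4.
  L[2][0] = (-9) / L[0][0] = -3.
  L[2][1] = (-8) / L[1][1] = -2.
Step 3: L[2][2] = √(16) = 4.

L[2][1] = -2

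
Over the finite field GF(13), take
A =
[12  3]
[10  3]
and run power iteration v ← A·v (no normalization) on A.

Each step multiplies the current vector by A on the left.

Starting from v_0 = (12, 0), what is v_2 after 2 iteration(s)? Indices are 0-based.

v_2 = (8, 6)

v_0 = (12, 0).
v_1 = A·v_0 = (1, 3).
v_2 = A·v_1 = (8, 6).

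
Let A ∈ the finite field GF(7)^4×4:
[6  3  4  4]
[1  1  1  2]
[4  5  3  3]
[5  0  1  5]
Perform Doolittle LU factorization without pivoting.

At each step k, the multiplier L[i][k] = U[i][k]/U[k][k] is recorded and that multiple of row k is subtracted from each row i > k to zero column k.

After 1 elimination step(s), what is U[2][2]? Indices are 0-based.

Step 1: pivot at (0,0) is 6.
  row1 ← row1 − (6)·row0  ⇒  L[1][0]=6, U row1=(0, 4, 5, 6)
  row2 ← row2 − (3)·row0  ⇒  L[2][0]=3, U row2=(0, 3, 5, 5)
  row3 ← row3 − (2)·row0  ⇒  L[3][0]=2, U row3=(0, 1, 0, 4)

U[2][2] = 5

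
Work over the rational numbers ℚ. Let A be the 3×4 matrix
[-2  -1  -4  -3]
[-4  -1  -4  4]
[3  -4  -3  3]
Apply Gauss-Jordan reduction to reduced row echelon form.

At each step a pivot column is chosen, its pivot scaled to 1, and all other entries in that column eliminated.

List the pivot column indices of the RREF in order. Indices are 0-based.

pivot columns: 0, 1, 2

pivot(0,0)=-2: scale R0 → (1, 1/2, 2, 3/2)
  clear (1,0): R1 −= (-4)R0 → (0, 1, 4, 10)
  clear (2,0): R2 −= (3)R0 → (0, -11/2, -9, -3/2)
pivot(1,1)=1: scale R1 → (0, 1, 4, 10)
  clear (0,1): R0 −= (1/2)R1 → (1, 0, 0, -7/2)
  clear (2,1): R2 −= (-11/2)R1 → (0, 0, 13, 107/2)
pivot(2,2)=13: scale R2 → (0, 0, 1, 107/26)
  clear (1,2): R1 −= (4)R2 → (0, 1, 0, -84/13)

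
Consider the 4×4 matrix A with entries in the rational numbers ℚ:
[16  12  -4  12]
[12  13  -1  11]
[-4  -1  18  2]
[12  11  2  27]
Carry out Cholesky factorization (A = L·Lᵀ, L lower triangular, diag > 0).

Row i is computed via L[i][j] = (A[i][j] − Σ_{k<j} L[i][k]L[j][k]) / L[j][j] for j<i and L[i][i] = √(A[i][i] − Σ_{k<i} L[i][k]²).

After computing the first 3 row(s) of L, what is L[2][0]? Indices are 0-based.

L[2][0] = -1

Step 1: L[0][0] = √(16) = 4.
  L[1][0] = (12) / L[0][0] = 3.
Step 2: L[1][1] = √(4) = 2.
  L[2][0] = (-4) / L[0][0] = -1.
  L[2][1] = (2) / L[1][1] = 1.
Step 3: L[2][2] = √(16) = 4.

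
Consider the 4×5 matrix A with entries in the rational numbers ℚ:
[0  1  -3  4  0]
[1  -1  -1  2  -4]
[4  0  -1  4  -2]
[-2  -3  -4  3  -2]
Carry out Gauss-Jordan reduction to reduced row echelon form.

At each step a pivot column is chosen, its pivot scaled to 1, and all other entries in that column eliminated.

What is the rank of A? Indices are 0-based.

[1] R0 <-> R1
[1] R0 /= 1  ⇒  (1, -1, -1, 2, -4)
     R2 -= 4·R0  ⇒  (0, 4, 3, -4, 14)
     R3 -= -2·R0  ⇒  (0, -5, -6, 7, -10)
[2] R1 /= 1  ⇒  (0, 1, -3, 4, 0)
     R0 -= -1·R1  ⇒  (1, 0, -4, 6, -4)
     R2 -= 4·R1  ⇒  (0, 0, 15, -20, 14)
     R3 -= -5·R1  ⇒  (0, 0, -21, 27, -10)
[3] R2 /= 15  ⇒  (0, 0, 1, -4/3, 14/15)
     R0 -= -4·R2  ⇒  (1, 0, 0, 2/3, -4/15)
     R1 -= -3·R2  ⇒  (0, 1, 0, 0, 14/5)
     R3 -= -21·R2  ⇒  (0, 0, 0, -1, 48/5)
[4] R3 /= -1  ⇒  (0, 0, 0, 1, -48/5)
     R0 -= 2/3·R3  ⇒  (1, 0, 0, 0, 92/15)
     R2 -= -4/3·R3  ⇒  (0, 0, 1, 0, -178/15)

rank = 4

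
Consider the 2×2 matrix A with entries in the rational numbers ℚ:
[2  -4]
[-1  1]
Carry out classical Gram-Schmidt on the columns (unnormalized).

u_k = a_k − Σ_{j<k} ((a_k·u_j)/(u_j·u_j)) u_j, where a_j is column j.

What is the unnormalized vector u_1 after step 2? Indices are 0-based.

u_1 = (-2/5, -4/5)

Step 1: u_0 = a_0 = (2, -1).
Step 2: u_1 = a_1 − (-9/5)·u_0 = (-2/5, -4/5).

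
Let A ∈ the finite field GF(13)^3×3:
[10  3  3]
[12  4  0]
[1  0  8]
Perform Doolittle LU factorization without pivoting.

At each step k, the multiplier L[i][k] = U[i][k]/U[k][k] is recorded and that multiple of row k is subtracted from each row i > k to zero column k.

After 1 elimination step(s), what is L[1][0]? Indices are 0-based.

L[1][0] = 9

[col 0] pivot 10
  R1 -= 9*R0 → (0, 3, 12)  (L[1][0] := 9)
  R2 -= 4*R0 → (0, 1, 9)  (L[2][0] := 4)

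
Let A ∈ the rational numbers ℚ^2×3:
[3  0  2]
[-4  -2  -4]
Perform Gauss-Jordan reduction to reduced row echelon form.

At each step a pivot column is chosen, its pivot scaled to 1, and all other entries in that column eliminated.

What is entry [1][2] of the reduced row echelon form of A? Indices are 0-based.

M[1][2] = 2/3

pivot(0,0)=3: scale R0 → (1, 0, 2/3)
  clear (1,0): R1 −= (-4)R0 → (0, -2, -4/3)
pivot(1,1)=-2: scale R1 → (0, 1, 2/3)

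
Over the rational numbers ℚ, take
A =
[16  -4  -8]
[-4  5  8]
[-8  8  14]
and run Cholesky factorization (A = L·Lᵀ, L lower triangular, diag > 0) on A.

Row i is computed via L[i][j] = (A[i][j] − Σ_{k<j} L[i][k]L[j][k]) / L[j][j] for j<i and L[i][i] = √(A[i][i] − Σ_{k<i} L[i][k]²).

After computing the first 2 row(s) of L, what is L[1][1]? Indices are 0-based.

Step 1: L[0][0] = √(16) = 4.
  L[1][0] = (-4) / L[0][0] = -1.
Step 2: L[1][1] = √(4) = 2.

L[1][1] = 2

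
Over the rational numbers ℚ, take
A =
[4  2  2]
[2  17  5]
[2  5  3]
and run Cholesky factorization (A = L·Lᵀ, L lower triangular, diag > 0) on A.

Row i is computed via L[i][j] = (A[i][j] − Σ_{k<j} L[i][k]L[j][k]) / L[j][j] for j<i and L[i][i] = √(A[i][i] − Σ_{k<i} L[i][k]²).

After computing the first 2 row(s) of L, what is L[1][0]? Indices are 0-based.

Step 1: L[0][0] = √(4) = 2.
  L[1][0] = (2) / L[0][0] = 1.
Step 2: L[1][1] = √(16) = 4.

L[1][0] = 1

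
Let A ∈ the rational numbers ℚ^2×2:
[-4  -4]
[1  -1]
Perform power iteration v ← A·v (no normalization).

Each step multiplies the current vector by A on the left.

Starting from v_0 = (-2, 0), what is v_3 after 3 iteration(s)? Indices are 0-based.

v_3 = (56, -34)

v_0 = (-2, 0).
v_1 = A·v_0 = (8, -2).
v_2 = A·v_1 = (-24, 10).
v_3 = A·v_2 = (56, -34).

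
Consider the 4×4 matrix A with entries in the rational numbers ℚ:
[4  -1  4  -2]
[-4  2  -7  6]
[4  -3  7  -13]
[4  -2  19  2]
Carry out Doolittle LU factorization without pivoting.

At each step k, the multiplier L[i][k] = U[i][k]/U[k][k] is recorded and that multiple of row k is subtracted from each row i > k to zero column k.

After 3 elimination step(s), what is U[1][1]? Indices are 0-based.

[col 0] pivot 4
  R1 -= -1*R0 → (0, 1, -3, 4)  (L[1][0] := -1)
  R2 -= 1*R0 → (0, -2, 3, -11)  (L[2][0] := 1)
  R3 -= 1*R0 → (0, -1, 15, 4)  (L[3][0] := 1)
[col 1] pivot 1
  R2 -= -2*R1 → (0, 0, -3, -3)  (L[2][1] := -2)
  R3 -= -1*R1 → (0, 0, 12, 8)  (L[3][1] := -1)
[col 2] pivot -3
  R3 -= -4*R2 → (0, 0, 0, -4)  (L[3][2] := -4)

U[1][1] = 1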